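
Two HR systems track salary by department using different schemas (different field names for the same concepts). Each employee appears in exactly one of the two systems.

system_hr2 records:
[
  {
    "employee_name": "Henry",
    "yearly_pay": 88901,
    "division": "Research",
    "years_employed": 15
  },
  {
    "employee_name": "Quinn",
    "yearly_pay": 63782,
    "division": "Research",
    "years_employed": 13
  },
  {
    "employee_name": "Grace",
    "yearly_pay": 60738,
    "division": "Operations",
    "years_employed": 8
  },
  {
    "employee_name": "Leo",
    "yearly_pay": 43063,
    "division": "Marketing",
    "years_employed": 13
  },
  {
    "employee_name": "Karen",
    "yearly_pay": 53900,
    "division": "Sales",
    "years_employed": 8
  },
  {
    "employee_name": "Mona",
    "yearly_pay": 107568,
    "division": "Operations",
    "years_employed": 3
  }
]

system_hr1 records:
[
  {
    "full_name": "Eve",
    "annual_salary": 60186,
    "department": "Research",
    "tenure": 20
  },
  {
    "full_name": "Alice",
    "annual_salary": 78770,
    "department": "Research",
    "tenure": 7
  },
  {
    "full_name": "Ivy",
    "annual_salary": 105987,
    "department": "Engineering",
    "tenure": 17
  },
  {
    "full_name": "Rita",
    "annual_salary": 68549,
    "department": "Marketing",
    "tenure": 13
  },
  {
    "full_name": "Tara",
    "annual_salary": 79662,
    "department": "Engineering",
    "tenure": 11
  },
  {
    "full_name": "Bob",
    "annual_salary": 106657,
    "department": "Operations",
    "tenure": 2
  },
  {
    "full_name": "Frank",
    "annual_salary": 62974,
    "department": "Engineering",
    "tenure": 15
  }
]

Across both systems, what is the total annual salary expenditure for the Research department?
291639

Schema mappings:
- "division" (system_hr2) = "department" (system_hr1) = department
- "yearly_pay" (system_hr2) = "annual_salary" (system_hr1) = salary

Research salaries from system_hr2: 152683
Research salaries from system_hr1: 138956

Total: 152683 + 138956 = 291639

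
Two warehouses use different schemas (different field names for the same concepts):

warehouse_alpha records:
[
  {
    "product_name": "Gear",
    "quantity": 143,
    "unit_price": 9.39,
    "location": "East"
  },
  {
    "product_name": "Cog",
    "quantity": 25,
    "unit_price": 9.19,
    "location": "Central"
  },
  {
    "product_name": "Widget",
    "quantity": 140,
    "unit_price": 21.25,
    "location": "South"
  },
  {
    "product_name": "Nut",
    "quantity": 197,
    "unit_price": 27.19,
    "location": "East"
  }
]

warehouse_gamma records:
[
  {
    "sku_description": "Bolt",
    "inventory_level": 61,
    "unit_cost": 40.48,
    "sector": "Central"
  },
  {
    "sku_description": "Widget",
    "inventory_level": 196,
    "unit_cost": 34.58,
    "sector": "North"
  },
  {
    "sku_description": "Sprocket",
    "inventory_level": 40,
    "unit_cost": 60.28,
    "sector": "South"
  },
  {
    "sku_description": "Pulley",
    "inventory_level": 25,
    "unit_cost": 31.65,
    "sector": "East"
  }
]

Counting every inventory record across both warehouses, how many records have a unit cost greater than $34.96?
2

Schema mapping: "unit_price" (warehouse_alpha) = "unit_cost" (warehouse_gamma) = unit cost

Records > $34.96 in warehouse_alpha: 0
Records > $34.96 in warehouse_gamma: 2

Total count: 0 + 2 = 2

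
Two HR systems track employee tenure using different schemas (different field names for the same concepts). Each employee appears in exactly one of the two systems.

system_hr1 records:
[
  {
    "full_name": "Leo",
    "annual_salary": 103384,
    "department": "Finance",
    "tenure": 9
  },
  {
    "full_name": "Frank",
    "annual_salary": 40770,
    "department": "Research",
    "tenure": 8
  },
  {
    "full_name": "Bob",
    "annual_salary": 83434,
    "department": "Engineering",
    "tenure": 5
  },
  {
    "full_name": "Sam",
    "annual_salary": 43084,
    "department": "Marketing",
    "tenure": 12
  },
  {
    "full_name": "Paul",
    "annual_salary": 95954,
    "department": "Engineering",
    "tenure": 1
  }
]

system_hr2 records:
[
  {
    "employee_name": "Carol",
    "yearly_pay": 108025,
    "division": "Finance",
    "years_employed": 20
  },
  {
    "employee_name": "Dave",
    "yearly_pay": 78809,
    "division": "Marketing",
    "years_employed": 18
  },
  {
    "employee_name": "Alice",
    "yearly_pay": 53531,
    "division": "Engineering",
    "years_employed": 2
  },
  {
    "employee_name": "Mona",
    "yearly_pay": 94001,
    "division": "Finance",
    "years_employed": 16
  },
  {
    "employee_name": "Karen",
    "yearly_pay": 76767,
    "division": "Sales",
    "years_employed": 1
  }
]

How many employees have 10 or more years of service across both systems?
4

Reconcile schemas: "tenure" (system_hr1) = "years_employed" (system_hr2) = years of service

From system_hr1: 1 employees with >= 10 years
From system_hr2: 3 employees with >= 10 years

Total: 1 + 3 = 4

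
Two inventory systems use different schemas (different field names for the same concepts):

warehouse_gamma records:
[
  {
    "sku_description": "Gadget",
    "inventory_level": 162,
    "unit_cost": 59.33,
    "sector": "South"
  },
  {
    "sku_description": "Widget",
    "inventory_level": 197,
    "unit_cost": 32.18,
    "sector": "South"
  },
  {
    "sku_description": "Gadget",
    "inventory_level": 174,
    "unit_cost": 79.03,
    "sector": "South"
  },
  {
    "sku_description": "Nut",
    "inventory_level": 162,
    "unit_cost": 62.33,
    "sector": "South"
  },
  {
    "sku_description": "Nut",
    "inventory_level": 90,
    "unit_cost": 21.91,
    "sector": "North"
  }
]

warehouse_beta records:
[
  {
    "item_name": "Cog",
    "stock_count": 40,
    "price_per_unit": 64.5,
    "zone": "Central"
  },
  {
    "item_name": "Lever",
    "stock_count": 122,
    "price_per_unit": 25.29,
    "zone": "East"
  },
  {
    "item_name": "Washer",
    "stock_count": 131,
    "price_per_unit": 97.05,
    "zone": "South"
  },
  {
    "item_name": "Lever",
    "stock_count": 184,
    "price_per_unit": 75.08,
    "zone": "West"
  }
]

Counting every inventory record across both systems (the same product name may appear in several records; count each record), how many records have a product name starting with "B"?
0

Schema mapping: "sku_description" (warehouse_gamma) = "item_name" (warehouse_beta) = product name

Records with product name starting with "B" in warehouse_gamma: 0
Records with product name starting with "B" in warehouse_beta: 0

Total: 0 + 0 = 0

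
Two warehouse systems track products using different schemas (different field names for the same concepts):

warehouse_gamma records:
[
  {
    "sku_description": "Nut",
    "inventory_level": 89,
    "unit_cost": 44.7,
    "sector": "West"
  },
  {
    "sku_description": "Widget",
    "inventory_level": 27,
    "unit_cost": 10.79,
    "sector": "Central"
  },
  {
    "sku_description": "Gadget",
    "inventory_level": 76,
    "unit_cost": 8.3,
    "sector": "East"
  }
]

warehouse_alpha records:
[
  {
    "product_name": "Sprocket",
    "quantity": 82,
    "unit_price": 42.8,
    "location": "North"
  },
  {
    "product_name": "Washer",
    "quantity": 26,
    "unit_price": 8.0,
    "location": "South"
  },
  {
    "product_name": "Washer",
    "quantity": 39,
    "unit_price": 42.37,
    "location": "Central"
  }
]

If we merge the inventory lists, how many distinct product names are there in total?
5

Schema mapping: "sku_description" (warehouse_gamma) = "product_name" (warehouse_alpha) = product name

Products in warehouse_gamma: ['Gadget', 'Nut', 'Widget']
Products in warehouse_alpha: ['Sprocket', 'Washer']

Union (unique products): ['Gadget', 'Nut', 'Sprocket', 'Washer', 'Widget']
Count: 5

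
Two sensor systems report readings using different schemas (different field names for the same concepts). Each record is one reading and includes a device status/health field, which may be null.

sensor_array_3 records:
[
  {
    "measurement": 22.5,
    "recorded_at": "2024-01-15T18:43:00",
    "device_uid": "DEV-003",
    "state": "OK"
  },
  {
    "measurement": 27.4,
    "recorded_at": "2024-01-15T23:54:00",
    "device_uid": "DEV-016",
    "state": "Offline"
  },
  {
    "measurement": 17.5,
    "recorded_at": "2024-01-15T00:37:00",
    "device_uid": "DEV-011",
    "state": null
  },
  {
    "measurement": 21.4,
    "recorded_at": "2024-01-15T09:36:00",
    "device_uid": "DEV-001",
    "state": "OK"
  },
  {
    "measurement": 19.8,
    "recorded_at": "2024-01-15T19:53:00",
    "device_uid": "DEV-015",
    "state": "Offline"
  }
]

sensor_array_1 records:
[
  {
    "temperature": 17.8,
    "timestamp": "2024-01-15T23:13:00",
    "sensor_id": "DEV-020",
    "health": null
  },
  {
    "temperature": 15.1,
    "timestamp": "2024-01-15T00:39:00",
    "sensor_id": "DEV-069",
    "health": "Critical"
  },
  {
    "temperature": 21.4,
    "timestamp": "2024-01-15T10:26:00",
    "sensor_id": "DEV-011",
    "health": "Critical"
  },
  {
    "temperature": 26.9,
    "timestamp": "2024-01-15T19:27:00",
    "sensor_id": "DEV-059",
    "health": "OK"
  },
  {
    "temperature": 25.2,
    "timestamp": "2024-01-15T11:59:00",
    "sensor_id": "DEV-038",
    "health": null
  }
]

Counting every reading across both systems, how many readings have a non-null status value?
7

Schema mapping: "state" (sensor_array_3) = "health" (sensor_array_1) = status

Non-null in sensor_array_3: 4
Non-null in sensor_array_1: 3

Total non-null: 4 + 3 = 7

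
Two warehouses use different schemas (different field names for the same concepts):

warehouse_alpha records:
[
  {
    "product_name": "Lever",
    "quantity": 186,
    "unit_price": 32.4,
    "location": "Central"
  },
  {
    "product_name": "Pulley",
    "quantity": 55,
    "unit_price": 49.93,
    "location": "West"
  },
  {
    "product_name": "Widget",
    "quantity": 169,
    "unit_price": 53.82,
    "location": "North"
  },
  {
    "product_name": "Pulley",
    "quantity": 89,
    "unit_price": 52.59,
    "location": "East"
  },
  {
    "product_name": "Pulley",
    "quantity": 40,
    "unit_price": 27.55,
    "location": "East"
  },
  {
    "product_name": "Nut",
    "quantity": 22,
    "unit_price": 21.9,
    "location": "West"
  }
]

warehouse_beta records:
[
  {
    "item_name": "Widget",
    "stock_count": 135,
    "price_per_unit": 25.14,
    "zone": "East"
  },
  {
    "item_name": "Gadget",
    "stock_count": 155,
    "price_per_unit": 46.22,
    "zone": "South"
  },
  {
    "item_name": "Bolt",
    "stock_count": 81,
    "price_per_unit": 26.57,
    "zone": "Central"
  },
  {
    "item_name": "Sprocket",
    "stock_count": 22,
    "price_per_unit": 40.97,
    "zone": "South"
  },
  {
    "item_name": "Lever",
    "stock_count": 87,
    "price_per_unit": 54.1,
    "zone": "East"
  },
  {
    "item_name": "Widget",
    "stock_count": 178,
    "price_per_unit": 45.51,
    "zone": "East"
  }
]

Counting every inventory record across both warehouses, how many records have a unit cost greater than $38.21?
7

Schema mapping: "unit_price" (warehouse_alpha) = "price_per_unit" (warehouse_beta) = unit cost

Records > $38.21 in warehouse_alpha: 3
Records > $38.21 in warehouse_beta: 4

Total count: 3 + 4 = 7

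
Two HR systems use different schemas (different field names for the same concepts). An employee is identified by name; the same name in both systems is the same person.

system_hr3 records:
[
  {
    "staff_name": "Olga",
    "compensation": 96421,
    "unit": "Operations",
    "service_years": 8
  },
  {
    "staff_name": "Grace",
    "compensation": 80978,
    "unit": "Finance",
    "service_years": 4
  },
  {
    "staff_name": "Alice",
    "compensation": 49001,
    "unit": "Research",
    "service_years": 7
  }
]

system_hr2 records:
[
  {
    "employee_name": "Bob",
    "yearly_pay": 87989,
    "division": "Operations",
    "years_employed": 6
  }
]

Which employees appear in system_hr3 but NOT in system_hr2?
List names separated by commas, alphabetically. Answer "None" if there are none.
Alice, Grace, Olga

Schema mapping: "staff_name" (system_hr3) = "employee_name" (system_hr2) = employee name

Names in system_hr3: ['Alice', 'Grace', 'Olga']
Names in system_hr2: ['Bob']

In system_hr3 but not system_hr2: ['Alice', 'Grace', 'Olga']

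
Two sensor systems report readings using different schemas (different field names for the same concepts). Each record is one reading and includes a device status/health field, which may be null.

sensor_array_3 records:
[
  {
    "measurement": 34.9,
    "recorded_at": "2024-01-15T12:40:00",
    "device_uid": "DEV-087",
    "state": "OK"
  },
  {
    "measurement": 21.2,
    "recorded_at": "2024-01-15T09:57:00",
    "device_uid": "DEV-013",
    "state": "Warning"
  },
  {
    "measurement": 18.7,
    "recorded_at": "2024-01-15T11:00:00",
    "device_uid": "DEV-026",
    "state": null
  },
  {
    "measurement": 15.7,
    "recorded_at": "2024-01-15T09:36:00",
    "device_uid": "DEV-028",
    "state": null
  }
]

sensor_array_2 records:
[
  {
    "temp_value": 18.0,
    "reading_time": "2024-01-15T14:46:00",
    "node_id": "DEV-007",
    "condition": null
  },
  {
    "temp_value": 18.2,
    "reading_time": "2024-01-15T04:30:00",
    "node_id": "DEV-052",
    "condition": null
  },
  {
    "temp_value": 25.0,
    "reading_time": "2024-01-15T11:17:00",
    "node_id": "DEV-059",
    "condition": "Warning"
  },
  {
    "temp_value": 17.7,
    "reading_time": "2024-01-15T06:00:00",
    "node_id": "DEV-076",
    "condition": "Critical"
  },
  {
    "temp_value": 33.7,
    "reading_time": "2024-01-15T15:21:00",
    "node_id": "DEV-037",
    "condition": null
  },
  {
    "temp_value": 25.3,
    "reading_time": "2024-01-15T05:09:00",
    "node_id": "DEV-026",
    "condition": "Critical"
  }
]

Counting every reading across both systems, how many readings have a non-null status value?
5

Schema mapping: "state" (sensor_array_3) = "condition" (sensor_array_2) = status

Non-null in sensor_array_3: 2
Non-null in sensor_array_2: 3

Total non-null: 2 + 3 = 5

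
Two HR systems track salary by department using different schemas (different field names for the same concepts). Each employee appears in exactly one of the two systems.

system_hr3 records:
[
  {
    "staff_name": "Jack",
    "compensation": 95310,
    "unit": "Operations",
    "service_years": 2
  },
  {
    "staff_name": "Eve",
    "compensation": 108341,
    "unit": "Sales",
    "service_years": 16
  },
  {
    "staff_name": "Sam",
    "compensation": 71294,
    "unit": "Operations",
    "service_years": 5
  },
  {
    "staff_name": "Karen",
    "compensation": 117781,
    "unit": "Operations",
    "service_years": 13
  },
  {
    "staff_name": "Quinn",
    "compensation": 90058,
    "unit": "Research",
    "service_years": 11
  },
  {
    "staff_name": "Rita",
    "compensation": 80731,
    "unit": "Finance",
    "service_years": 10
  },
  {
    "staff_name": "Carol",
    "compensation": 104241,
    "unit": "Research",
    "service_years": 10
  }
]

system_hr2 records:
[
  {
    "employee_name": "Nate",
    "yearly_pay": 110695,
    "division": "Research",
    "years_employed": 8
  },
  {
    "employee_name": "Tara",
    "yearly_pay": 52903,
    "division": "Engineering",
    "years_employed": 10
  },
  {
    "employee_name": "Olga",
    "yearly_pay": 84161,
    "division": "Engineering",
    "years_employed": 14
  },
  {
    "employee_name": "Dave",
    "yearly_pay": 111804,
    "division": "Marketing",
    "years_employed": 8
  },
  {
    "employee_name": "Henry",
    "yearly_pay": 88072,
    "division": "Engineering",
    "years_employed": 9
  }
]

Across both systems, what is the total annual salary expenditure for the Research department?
304994

Schema mappings:
- "unit" (system_hr3) = "division" (system_hr2) = department
- "compensation" (system_hr3) = "yearly_pay" (system_hr2) = salary

Research salaries from system_hr3: 194299
Research salaries from system_hr2: 110695

Total: 194299 + 110695 = 304994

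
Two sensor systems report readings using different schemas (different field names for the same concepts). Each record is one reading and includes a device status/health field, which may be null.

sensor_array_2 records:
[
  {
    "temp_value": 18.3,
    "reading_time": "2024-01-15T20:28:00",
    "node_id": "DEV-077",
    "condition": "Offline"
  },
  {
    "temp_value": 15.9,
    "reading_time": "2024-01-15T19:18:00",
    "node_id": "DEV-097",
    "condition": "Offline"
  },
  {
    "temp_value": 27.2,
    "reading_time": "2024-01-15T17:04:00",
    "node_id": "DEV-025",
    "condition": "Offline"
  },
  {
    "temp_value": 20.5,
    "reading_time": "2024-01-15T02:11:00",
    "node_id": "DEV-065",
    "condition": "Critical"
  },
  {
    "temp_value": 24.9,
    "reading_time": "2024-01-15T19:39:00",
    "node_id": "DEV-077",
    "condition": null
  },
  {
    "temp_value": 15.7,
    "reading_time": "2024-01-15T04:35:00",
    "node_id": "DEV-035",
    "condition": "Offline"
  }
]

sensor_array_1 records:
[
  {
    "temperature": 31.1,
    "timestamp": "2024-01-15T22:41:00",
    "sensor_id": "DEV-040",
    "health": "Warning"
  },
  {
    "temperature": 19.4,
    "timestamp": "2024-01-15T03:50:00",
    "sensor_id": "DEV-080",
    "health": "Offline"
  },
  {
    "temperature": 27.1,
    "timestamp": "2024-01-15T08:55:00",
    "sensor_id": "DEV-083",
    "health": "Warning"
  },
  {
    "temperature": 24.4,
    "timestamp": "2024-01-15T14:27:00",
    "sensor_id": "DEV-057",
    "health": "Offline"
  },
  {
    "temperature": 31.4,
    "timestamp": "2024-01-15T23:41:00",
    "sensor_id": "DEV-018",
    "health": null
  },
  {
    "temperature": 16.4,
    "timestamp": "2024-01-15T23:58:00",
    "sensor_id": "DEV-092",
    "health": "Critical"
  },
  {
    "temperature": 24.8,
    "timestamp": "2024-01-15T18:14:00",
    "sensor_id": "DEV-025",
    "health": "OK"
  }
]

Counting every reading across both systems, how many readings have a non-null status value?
11

Schema mapping: "condition" (sensor_array_2) = "health" (sensor_array_1) = status

Non-null in sensor_array_2: 5
Non-null in sensor_array_1: 6

Total non-null: 5 + 6 = 11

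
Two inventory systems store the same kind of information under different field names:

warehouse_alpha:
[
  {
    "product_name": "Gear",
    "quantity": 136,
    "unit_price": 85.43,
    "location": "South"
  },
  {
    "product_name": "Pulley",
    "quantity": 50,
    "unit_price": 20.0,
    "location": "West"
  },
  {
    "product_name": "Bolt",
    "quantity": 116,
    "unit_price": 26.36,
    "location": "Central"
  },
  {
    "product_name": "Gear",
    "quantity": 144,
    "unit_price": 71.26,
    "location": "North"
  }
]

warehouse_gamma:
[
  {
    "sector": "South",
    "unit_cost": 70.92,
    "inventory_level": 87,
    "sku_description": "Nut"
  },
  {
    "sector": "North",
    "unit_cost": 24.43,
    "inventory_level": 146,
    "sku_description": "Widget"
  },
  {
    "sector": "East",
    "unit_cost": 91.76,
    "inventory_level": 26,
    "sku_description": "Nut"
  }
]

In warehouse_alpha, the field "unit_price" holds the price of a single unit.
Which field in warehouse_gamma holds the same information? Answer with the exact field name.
unit_cost

In warehouse_alpha, "unit_price" holds the price of a single unit.
The fields in warehouse_gamma are: "sector", "unit_cost", "inventory_level", "sku_description".
"unit_cost" is the match: the name refers to the same concept and its values are decimal currency amounts (e.g. 70.92, 24.43).
The other fields ("sector", "inventory_level", "sku_description") hold different kinds of data.

So "unit_price" in warehouse_alpha corresponds to "unit_cost" in warehouse_gamma.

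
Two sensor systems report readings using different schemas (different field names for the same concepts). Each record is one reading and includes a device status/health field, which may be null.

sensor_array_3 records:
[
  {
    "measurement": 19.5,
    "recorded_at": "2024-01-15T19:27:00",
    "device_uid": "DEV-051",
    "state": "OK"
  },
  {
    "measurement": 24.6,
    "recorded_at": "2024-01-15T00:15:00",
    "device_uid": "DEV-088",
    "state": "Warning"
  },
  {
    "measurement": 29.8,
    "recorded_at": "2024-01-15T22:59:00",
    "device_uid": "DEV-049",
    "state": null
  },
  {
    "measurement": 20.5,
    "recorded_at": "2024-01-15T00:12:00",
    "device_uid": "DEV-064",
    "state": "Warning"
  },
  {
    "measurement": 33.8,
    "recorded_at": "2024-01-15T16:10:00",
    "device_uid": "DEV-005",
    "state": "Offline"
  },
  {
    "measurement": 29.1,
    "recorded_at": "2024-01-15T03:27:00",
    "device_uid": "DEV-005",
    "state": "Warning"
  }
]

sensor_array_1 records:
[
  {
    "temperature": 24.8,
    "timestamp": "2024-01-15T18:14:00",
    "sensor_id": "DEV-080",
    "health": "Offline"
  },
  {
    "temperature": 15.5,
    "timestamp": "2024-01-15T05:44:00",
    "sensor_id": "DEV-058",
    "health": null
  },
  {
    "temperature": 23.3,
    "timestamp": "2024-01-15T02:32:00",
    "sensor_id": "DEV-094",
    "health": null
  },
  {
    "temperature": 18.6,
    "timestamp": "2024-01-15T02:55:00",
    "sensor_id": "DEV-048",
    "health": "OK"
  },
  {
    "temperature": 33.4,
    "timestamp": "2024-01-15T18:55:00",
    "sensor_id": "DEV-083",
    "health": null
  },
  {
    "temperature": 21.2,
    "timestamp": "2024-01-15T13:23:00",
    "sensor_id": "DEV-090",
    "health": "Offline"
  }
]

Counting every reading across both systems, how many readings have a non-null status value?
8

Schema mapping: "state" (sensor_array_3) = "health" (sensor_array_1) = status

Non-null in sensor_array_3: 5
Non-null in sensor_array_1: 3

Total non-null: 5 + 3 = 8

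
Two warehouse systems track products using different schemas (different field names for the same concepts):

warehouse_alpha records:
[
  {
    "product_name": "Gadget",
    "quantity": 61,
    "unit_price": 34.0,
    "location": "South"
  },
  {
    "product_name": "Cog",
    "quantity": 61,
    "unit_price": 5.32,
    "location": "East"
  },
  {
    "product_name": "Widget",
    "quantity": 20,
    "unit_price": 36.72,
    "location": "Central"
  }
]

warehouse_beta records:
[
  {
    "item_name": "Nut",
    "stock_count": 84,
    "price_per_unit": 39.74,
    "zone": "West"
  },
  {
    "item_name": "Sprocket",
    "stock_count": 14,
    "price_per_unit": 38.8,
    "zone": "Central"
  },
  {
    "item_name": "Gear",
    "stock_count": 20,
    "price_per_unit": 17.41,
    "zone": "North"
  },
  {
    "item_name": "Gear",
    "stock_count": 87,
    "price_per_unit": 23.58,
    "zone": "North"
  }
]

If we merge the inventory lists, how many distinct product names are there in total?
6

Schema mapping: "product_name" (warehouse_alpha) = "item_name" (warehouse_beta) = product name

Products in warehouse_alpha: ['Cog', 'Gadget', 'Widget']
Products in warehouse_beta: ['Gear', 'Nut', 'Sprocket']

Union (unique products): ['Cog', 'Gadget', 'Gear', 'Nut', 'Sprocket', 'Widget']
Count: 6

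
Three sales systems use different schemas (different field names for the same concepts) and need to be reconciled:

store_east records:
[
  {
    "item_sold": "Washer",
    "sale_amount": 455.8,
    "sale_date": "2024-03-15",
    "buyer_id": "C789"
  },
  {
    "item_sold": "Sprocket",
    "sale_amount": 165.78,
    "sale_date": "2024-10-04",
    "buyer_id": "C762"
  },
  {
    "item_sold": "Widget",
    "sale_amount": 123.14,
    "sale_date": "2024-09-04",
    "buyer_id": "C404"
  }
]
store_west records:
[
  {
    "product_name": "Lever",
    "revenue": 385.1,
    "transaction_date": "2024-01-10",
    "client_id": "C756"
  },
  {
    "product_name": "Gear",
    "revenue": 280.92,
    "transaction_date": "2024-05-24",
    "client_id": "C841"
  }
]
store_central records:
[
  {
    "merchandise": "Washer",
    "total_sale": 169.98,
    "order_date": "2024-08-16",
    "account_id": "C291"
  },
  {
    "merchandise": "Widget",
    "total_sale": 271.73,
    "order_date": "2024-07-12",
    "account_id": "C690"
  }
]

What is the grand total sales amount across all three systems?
1852.45

Schema reconciliation - all amount fields map to sale amount:

store_east (sale_amount): 744.72
store_west (revenue): 666.02
store_central (total_sale): 441.71

Grand total: 1852.45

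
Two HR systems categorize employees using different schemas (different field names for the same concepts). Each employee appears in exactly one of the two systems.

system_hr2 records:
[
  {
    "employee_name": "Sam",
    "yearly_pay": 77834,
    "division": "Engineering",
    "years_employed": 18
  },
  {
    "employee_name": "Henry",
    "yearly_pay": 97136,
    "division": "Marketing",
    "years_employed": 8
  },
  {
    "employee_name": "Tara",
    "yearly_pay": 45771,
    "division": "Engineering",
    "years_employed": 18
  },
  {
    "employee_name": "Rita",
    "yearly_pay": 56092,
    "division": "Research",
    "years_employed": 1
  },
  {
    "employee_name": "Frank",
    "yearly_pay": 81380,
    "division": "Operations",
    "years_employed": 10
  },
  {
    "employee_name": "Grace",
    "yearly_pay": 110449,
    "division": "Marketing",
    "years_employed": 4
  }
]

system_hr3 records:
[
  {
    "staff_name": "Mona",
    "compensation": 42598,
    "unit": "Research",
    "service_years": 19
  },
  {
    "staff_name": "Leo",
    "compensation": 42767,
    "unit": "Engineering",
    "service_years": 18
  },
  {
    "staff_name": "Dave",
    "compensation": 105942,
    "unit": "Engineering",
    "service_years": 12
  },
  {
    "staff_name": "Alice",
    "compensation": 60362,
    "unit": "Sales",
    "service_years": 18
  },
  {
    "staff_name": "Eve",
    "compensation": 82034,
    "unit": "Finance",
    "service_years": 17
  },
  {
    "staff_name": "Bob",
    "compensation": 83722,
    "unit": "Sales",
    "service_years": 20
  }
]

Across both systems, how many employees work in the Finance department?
1

Schema mapping: "division" (system_hr2) = "unit" (system_hr3) = department

Finance employees in system_hr2: 0
Finance employees in system_hr3: 1

Total in Finance: 0 + 1 = 1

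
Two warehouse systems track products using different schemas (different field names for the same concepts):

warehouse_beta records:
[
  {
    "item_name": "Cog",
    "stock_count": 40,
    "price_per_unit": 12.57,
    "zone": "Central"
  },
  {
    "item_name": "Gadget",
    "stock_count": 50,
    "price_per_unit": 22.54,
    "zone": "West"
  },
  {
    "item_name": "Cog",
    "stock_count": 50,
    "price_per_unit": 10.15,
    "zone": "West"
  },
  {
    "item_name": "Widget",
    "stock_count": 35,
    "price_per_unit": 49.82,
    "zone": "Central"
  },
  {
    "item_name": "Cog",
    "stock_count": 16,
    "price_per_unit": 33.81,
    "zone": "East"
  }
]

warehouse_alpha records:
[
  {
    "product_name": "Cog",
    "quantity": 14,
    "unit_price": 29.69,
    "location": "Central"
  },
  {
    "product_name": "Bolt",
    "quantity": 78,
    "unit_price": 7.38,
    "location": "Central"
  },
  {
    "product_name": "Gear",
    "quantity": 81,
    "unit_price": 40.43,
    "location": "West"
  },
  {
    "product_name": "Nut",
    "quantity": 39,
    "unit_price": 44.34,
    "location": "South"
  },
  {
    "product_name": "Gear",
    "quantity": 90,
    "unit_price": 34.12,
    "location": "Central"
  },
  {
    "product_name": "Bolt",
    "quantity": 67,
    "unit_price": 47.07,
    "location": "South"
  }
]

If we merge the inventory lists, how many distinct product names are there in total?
6

Schema mapping: "item_name" (warehouse_beta) = "product_name" (warehouse_alpha) = product name

Products in warehouse_beta: ['Cog', 'Gadget', 'Widget']
Products in warehouse_alpha: ['Bolt', 'Cog', 'Gear', 'Nut']

Union (unique products): ['Bolt', 'Cog', 'Gadget', 'Gear', 'Nut', 'Widget']
Count: 6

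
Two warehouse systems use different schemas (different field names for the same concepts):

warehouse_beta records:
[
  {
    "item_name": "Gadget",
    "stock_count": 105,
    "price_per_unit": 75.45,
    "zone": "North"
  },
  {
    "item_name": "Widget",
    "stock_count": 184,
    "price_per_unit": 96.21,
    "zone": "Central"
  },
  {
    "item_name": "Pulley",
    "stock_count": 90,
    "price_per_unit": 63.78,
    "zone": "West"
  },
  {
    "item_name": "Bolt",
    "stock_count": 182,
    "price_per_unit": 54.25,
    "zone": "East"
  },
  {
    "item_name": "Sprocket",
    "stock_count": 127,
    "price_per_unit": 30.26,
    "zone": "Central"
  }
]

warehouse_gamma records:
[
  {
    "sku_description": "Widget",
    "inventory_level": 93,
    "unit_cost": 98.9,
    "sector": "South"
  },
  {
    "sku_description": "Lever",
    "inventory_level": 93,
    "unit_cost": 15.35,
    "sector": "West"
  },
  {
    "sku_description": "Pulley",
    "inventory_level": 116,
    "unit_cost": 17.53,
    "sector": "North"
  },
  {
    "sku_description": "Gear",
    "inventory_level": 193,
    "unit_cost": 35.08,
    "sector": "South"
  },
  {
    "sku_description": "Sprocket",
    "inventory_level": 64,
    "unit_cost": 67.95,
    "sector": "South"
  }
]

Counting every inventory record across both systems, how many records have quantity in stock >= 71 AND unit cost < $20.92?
2

Schema mappings:
- "stock_count" (warehouse_beta) = "inventory_level" (warehouse_gamma) = quantity
- "price_per_unit" (warehouse_beta) = "unit_cost" (warehouse_gamma) = unit cost

Records meeting both conditions in warehouse_beta: 0
Records meeting both conditions in warehouse_gamma: 2

Total: 0 + 2 = 2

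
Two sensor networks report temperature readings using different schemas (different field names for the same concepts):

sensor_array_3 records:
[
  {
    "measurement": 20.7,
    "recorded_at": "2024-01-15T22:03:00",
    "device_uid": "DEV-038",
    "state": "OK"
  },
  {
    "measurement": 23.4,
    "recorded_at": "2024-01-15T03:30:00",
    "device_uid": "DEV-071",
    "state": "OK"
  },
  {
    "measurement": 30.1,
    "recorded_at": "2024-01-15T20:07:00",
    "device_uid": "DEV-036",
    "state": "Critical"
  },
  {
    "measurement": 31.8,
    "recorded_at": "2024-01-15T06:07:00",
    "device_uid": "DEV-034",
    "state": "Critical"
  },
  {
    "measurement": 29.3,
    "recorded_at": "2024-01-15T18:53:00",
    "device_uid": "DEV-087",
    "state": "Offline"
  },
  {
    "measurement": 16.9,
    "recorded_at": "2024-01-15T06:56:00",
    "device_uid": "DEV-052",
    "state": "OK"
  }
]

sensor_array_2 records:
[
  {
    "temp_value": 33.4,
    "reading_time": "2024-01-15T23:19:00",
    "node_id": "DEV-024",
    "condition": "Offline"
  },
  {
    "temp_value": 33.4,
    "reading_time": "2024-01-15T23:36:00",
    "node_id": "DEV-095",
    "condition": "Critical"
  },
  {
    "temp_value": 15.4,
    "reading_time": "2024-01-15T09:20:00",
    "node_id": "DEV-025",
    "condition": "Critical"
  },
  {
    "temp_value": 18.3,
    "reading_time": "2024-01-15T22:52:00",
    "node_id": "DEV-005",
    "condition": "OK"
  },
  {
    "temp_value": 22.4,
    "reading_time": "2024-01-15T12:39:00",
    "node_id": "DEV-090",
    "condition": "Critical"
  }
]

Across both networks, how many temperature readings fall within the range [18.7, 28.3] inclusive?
3

Schema mapping: "measurement" (sensor_array_3) = "temp_value" (sensor_array_2) = temperature

Readings in [18.7, 28.3] from sensor_array_3: 2
Readings in [18.7, 28.3] from sensor_array_2: 1

Total count: 2 + 1 = 3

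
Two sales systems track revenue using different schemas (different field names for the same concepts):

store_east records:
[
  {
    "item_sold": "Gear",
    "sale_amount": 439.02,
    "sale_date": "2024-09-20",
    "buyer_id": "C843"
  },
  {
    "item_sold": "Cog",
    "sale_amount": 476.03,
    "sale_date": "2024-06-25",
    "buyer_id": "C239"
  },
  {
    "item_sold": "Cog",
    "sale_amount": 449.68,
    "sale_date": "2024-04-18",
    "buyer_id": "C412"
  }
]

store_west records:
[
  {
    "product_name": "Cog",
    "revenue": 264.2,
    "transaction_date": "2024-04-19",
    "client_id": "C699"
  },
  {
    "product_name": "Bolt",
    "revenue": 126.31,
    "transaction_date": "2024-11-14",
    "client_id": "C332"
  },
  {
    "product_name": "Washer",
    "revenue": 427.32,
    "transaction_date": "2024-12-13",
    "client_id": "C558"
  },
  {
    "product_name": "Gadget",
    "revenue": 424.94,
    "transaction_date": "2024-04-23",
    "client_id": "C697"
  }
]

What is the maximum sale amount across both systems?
476.03

Reconcile: "sale_amount" (store_east) = "revenue" (store_west) = sale amount

Maximum in store_east: 476.03
Maximum in store_west: 427.32

Overall maximum: max(476.03, 427.32) = 476.03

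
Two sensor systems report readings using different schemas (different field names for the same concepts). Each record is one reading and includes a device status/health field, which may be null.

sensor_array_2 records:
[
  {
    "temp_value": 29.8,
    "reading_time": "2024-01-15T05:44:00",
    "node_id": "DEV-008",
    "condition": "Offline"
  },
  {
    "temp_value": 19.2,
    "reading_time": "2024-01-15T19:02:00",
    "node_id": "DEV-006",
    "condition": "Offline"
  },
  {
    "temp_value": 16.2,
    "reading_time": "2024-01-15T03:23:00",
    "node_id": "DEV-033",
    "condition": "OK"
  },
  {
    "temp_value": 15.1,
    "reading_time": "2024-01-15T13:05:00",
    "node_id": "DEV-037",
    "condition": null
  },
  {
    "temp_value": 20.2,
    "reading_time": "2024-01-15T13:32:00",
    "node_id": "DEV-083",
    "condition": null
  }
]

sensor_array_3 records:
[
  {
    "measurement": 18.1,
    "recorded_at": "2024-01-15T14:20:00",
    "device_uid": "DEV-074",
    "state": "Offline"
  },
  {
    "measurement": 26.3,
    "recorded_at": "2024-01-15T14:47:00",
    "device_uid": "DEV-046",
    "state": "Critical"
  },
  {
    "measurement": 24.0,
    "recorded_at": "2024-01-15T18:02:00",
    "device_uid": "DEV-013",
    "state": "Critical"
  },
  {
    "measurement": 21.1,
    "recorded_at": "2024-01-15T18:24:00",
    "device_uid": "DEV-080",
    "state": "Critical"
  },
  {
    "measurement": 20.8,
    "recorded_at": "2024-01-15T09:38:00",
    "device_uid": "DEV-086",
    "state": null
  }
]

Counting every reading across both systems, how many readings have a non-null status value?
7

Schema mapping: "condition" (sensor_array_2) = "state" (sensor_array_3) = status

Non-null in sensor_array_2: 3
Non-null in sensor_array_3: 4

Total non-null: 3 + 4 = 7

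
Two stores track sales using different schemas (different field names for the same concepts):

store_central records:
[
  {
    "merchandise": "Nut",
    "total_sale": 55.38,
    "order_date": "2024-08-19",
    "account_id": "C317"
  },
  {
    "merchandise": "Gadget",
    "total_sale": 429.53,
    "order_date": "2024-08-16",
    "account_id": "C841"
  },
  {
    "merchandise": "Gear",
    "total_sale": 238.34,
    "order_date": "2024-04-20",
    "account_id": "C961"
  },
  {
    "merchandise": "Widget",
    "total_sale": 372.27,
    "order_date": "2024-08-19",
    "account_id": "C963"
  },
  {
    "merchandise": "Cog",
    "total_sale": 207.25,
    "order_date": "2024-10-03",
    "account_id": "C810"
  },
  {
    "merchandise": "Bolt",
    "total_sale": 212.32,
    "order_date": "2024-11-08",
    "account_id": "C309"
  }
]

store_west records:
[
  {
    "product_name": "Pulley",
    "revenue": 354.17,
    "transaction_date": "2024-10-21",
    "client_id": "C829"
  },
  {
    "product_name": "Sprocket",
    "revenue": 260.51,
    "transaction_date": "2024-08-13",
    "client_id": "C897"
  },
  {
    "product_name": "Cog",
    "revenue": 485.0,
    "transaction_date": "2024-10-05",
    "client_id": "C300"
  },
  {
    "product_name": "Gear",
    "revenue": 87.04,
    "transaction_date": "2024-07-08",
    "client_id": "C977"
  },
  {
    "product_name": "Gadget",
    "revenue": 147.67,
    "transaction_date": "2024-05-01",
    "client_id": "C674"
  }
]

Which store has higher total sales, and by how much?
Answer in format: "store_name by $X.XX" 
store_central by $180.70

Schema mapping: "total_sale" (store_central) = "revenue" (store_west) = sale amount

Total for store_central: 1515.09
Total for store_west: 1334.39

Difference: |1515.09 - 1334.39| = 180.70
store_central has higher sales by $180.70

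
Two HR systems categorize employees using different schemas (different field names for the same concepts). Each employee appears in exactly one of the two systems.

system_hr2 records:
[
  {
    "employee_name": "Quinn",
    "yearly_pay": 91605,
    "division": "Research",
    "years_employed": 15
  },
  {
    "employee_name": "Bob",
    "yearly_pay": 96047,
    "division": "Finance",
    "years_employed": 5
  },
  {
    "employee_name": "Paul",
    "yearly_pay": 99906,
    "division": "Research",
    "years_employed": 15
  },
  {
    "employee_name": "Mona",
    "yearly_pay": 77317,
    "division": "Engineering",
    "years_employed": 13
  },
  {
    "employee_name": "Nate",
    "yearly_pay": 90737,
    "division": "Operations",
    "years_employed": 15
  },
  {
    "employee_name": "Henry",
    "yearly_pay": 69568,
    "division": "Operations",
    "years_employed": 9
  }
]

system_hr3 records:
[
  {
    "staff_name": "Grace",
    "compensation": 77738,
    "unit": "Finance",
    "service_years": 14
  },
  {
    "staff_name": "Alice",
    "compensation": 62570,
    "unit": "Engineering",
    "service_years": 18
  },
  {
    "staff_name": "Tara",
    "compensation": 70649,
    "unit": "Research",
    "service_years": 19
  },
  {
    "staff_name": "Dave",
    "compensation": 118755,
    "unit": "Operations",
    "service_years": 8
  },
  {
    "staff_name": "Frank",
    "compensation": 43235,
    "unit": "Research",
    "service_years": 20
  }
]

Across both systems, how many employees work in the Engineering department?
2

Schema mapping: "division" (system_hr2) = "unit" (system_hr3) = department

Engineering employees in system_hr2: 1
Engineering employees in system_hr3: 1

Total in Engineering: 1 + 1 = 2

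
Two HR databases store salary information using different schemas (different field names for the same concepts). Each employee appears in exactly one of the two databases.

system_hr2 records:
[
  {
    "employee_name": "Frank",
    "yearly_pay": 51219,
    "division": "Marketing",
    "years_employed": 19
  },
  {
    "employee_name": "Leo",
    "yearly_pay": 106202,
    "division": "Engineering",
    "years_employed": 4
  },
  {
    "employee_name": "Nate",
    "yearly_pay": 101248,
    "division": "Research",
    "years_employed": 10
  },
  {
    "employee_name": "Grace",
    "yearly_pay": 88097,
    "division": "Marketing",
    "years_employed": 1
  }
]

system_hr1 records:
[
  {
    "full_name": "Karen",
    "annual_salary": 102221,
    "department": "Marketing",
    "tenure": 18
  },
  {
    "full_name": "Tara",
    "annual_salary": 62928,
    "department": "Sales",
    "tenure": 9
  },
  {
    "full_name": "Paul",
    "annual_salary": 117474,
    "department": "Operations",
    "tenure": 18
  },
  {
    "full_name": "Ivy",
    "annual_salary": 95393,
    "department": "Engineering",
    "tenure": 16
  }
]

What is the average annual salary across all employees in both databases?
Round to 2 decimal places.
90597.75

Schema mapping: "yearly_pay" (system_hr2) = "annual_salary" (system_hr1) = annual salary

All salaries: [51219, 106202, 101248, 88097, 102221, 62928, 117474, 95393]
Sum: 724782
Count: 8
Average: 724782 / 8 = 90597.75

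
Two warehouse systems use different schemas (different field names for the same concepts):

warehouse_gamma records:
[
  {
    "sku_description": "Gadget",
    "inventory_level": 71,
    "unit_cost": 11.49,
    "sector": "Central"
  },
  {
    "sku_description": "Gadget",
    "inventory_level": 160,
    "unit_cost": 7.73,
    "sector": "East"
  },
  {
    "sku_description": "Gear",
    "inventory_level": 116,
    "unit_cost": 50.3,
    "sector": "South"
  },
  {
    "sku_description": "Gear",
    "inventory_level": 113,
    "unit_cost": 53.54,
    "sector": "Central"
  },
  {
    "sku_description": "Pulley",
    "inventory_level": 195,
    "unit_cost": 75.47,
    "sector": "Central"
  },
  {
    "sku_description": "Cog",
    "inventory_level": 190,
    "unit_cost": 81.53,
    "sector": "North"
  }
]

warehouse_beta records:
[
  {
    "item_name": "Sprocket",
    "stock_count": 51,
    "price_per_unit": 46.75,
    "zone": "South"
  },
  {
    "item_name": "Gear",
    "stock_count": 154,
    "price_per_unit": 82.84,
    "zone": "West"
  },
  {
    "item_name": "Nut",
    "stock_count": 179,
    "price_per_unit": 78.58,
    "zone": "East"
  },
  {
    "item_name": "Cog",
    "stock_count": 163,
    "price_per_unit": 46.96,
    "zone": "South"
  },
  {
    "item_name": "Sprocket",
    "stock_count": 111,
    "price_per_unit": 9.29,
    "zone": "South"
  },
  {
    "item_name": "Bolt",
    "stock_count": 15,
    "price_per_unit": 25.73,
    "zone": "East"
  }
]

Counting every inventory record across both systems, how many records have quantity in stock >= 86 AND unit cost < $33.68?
2

Schema mappings:
- "inventory_level" (warehouse_gamma) = "stock_count" (warehouse_beta) = quantity
- "unit_cost" (warehouse_gamma) = "price_per_unit" (warehouse_beta) = unit cost

Records meeting both conditions in warehouse_gamma: 1
Records meeting both conditions in warehouse_beta: 1

Total: 1 + 1 = 2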